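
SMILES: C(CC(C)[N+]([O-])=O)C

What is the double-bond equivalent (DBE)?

Molecular formula from the SMILES: C5H11NO2.
DoU = (2C + 2 + N − H − X)/2 = (2·5 + 2 + 1 − 11 − 0)/2 = 2/2 = 1.
(Structurally: 0 ring(s) + 1 π bond(s) = 1.)

1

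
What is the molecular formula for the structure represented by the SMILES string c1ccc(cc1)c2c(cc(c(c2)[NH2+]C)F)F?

Heavy atoms from the SMILES: 13 C, 2 F, 1 N.
Implicit hydrogens by atom environment:
  7 × C (aromatic): 1 H each → 7
  5 × C (aromatic): no H
  2 × F: no H
  1 × C: 3 H
  1 × N (charge +1): 2 H
  Total hydrogens = 12.
Net charge +1.
Molecular formula: C13H12F2N+

C13H12F2N+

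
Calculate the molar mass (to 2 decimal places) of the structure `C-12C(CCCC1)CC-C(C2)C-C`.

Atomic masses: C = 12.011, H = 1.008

166.31

Molecular formula: C12H22.
M = 12×12.011 + 22×1.008 = 166.31 g/mol.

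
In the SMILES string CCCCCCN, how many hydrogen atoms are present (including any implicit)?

15

Hydrogens are implicit in SMILES; fill each atom to its normal valence:
  5 × C: 2 H each → 10
  1 × C: 3 H
  1 × N: 2 H
  Total hydrogens = 15.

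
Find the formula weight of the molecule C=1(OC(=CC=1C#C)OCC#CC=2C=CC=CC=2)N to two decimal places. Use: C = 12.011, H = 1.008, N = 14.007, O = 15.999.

237.26

Molecular formula: C15H11NO2.
M = 15×12.011 + 11×1.008 + 1×14.007 + 2×15.999 = 237.26 g/mol.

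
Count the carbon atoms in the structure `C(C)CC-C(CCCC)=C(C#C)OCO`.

13

The symbol for carbon appears 13 times in the SMILES.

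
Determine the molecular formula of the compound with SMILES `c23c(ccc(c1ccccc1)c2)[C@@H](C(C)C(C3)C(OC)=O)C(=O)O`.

Heavy atoms from the SMILES: 20 C, 4 O.
Implicit hydrogens by atom environment:
  8 × C (aromatic): 1 H each → 8
  4 × C (aromatic): no H
  3 × C: 1 H each → 3
  3 × O: no H
  2 × C: 3 H each → 6
  2 × C: no H
  1 × C: 2 H
  1 × O: 1 H
  Total hydrogens = 20.
Molecular formula: C20H20O4

C20H20O4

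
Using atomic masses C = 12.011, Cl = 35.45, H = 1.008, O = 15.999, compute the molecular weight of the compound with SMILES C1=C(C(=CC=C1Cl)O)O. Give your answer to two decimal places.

144.55

Molecular formula: C6H5ClO2.
M = 6×12.011 + 1×35.45 + 5×1.008 + 2×15.999 = 144.55 g/mol.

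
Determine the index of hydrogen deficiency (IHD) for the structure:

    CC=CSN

1

Molecular formula from the SMILES: C3H7NS.
DoU = (2C + 2 + N − H − X)/2 = (2·3 + 2 + 1 − 7 − 0)/2 = 2/2 = 1.
(Structurally: 0 ring(s) + 1 π bond(s) = 1.)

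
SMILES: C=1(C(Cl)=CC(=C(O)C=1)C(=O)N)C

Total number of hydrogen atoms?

Hydrogens are implicit in SMILES; fill each atom to its normal valence:
  4 × C (aromatic): no H
  2 × C (aromatic): 1 H each → 2
  1 × C: 3 H
  1 × C: no H
  1 × Cl: no H
  1 × N: 2 H
  1 × O: 1 H
  1 × O: no H
  Total hydrogens = 8.

8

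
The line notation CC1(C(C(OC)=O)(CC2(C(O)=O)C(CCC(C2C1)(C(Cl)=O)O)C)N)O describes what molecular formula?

Heavy atoms from the SMILES: 16 C, 1 Cl, 1 N, 7 O.
Implicit hydrogens by atom environment:
  7 × C: no H
  4 × C: 2 H each → 8
  4 × O: no H
  3 × C: 3 H each → 9
  3 × O: 1 H each → 3
  2 × C: 1 H each → 2
  1 × Cl: no H
  1 × N: 2 H
  Total hydrogens = 24.
Molecular formula: C16H24ClNO7

C16H24ClNO7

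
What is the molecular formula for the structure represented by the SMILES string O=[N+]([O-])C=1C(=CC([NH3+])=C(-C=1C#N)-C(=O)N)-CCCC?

Heavy atoms from the SMILES: 12 C, 4 N, 3 O.
Implicit hydrogens by atom environment:
  5 × C (aromatic): no H
  3 × C: 2 H each → 6
  2 × C: no H
  2 × O: no H
  1 × C: 3 H
  1 × C (aromatic): 1 H
  1 × N (charge +1): 3 H
  1 × N: 2 H
  1 × N: no H
  1 × N (charge +1): no H
  1 × O (charge -1): no H
  Total hydrogens = 15.
Net charge +1.
Molecular formula: C12H15N4O3+

C12H15N4O3+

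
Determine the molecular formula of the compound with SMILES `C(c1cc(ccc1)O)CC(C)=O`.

Heavy atoms from the SMILES: 10 C, 2 O.
Implicit hydrogens by atom environment:
  4 × C (aromatic): 1 H each → 4
  2 × C: 2 H each → 4
  2 × C (aromatic): no H
  1 × C: 3 H
  1 × C: no H
  1 × O: 1 H
  1 × O: no H
  Total hydrogens = 12.
Molecular formula: C10H12O2

C10H12O2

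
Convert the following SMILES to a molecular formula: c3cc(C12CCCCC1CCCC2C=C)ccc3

Heavy atoms from the SMILES: 18 C.
Implicit hydrogens by atom environment:
  8 × C: 2 H each → 16
  5 × C (aromatic): 1 H each → 5
  3 × C: 1 H each → 3
  1 × C: no H
  1 × C (aromatic): no H
  Total hydrogens = 24.
Molecular formula: C18H24

C18H24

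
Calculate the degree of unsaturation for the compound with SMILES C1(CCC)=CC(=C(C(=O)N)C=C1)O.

5

Molecular formula from the SMILES: C10H13NO2.
DoU = (2C + 2 + N − H − X)/2 = (2·10 + 2 + 1 − 13 − 0)/2 = 10/2 = 5.
(Structurally: 1 ring(s) + 4 π bond(s) = 5.)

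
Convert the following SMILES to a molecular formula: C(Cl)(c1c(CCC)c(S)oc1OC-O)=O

C9H11ClO4S

Heavy atoms from the SMILES: 9 C, 1 Cl, 4 O, 1 S.
Implicit hydrogens by atom environment:
  4 × C (aromatic): no H
  3 × C: 2 H each → 6
  2 × O: no H
  1 × C: 3 H
  1 × C: no H
  1 × Cl: no H
  1 × O: 1 H
  1 × O (aromatic): no H
  1 × S: 1 H
  Total hydrogens = 11.
Molecular formula: C9H11ClO4S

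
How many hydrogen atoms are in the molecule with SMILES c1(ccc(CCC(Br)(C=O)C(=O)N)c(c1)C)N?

Hydrogens are implicit in SMILES; fill each atom to its normal valence:
  3 × C (aromatic): 1 H each → 3
  3 × C (aromatic): no H
  2 × C: 2 H each → 4
  2 × C: no H
  2 × N: 2 H each → 4
  2 × O: no H
  1 × Br: no H
  1 × C: 3 H
  1 × C: 1 H
  Total hydrogens = 15.

15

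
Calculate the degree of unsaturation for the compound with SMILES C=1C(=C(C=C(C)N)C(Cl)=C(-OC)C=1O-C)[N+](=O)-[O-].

Molecular formula from the SMILES: C11H13ClN2O4.
DoU = (2C + 2 + N − H − X)/2 = (2·11 + 2 + 2 − 13 − 1)/2 = 12/2 = 6.
(Structurally: 1 ring(s) + 5 π bond(s) = 6.)

6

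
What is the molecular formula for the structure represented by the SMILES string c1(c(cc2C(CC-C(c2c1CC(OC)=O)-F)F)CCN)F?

C15H18F3NO2

Heavy atoms from the SMILES: 15 C, 3 F, 1 N, 2 O.
Implicit hydrogens by atom environment:
  5 × C: 2 H each → 10
  5 × C (aromatic): no H
  3 × F: no H
  2 × C: 1 H each → 2
  2 × O: no H
  1 × C: 3 H
  1 × C (aromatic): 1 H
  1 × C: no H
  1 × N: 2 H
  Total hydrogens = 18.
Molecular formula: C15H18F3NO2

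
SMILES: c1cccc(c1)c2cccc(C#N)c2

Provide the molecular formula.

Heavy atoms from the SMILES: 13 C, 1 N.
Implicit hydrogens by atom environment:
  9 × C (aromatic): 1 H each → 9
  3 × C (aromatic): no H
  1 × C: no H
  1 × N: no H
  Total hydrogens = 9.
Molecular formula: C13H9N

C13H9N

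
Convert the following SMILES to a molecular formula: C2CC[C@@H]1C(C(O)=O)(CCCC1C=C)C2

Heavy atoms from the SMILES: 13 C, 2 O.
Implicit hydrogens by atom environment:
  8 × C: 2 H each → 16
  3 × C: 1 H each → 3
  2 × C: no H
  1 × O: 1 H
  1 × O: no H
  Total hydrogens = 20.
Molecular formula: C13H20O2

C13H20O2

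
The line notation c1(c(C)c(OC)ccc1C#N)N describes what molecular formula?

C9H10N2O

Heavy atoms from the SMILES: 9 C, 2 N, 1 O.
Implicit hydrogens by atom environment:
  4 × C (aromatic): no H
  2 × C: 3 H each → 6
  2 × C (aromatic): 1 H each → 2
  1 × C: no H
  1 × N: 2 H
  1 × N: no H
  1 × O: no H
  Total hydrogens = 10.
Molecular formula: C9H10N2O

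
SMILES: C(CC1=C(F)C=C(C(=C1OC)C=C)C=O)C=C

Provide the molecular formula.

C14H15FO2

Heavy atoms from the SMILES: 14 C, 1 F, 2 O.
Implicit hydrogens by atom environment:
  5 × C (aromatic): no H
  4 × C: 2 H each → 8
  3 × C: 1 H each → 3
  2 × O: no H
  1 × C: 3 H
  1 × C (aromatic): 1 H
  1 × F: no H
  Total hydrogens = 15.
Molecular formula: C14H15FO2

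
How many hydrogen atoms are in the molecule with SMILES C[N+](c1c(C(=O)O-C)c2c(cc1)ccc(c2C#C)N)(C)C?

Hydrogens are implicit in SMILES; fill each atom to its normal valence:
  6 × C (aromatic): no H
  4 × C: 3 H each → 12
  4 × C (aromatic): 1 H each → 4
  2 × C: no H
  2 × O: no H
  1 × C: 1 H
  1 × N: 2 H
  1 × N (charge +1): no H
  Total hydrogens = 19.

19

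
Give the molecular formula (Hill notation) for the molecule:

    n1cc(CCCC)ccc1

Heavy atoms from the SMILES: 9 C, 1 N.
Implicit hydrogens by atom environment:
  4 × C (aromatic): 1 H each → 4
  3 × C: 2 H each → 6
  1 × C: 3 H
  1 × C (aromatic): no H
  1 × N (aromatic): no H
  Total hydrogens = 13.
Molecular formula: C9H13N

C9H13N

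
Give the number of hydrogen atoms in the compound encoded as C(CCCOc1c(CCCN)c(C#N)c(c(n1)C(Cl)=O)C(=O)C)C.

22

Hydrogens are implicit in SMILES; fill each atom to its normal valence:
  7 × C: 2 H each → 14
  5 × C (aromatic): no H
  3 × C: no H
  3 × O: no H
  2 × C: 3 H each → 6
  1 × Cl: no H
  1 × N: 2 H
  1 × N (aromatic): no H
  1 × N: no H
  Total hydrogens = 22.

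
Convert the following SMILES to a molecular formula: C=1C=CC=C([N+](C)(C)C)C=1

Heavy atoms from the SMILES: 9 C, 1 N.
Implicit hydrogens by atom environment:
  5 × C (aromatic): 1 H each → 5
  3 × C: 3 H each → 9
  1 × C (aromatic): no H
  1 × N (charge +1): no H
  Total hydrogens = 14.
Net charge +1.
Molecular formula: C9H14N+

C9H14N+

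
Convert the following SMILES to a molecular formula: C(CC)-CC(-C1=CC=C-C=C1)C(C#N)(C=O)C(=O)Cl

Heavy atoms from the SMILES: 15 C, 1 Cl, 1 N, 2 O.
Implicit hydrogens by atom environment:
  5 × C (aromatic): 1 H each → 5
  3 × C: 2 H each → 6
  3 × C: no H
  2 × C: 1 H each → 2
  2 × O: no H
  1 × C: 3 H
  1 × C (aromatic): no H
  1 × Cl: no H
  1 × N: no H
  Total hydrogens = 16.
Molecular formula: C15H16ClNO2

C15H16ClNO2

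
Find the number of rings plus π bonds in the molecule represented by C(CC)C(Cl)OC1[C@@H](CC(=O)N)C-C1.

Molecular formula from the SMILES: C10H18ClNO2.
DoU = (2C + 2 + N − H − X)/2 = (2·10 + 2 + 1 − 18 − 1)/2 = 4/2 = 2.
(Structurally: 1 ring(s) + 1 π bond(s) = 2.)

2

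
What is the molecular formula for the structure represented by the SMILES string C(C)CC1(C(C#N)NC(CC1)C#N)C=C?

C12H17N3

Heavy atoms from the SMILES: 12 C, 3 N.
Implicit hydrogens by atom environment:
  5 × C: 2 H each → 10
  3 × C: 1 H each → 3
  3 × C: no H
  2 × N: no H
  1 × C: 3 H
  1 × N: 1 H
  Total hydrogens = 17.
Molecular formula: C12H17N3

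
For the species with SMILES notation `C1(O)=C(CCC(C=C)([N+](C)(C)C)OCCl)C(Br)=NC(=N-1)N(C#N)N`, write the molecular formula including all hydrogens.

Heavy atoms from the SMILES: 1 Br, 14 C, 1 Cl, 6 N, 2 O.
Implicit hydrogens by atom environment:
  4 × C: 2 H each → 8
  4 × C (aromatic): no H
  3 × C: 3 H each → 9
  2 × C: no H
  2 × N (aromatic): no H
  2 × N: no H
  1 × Br: no H
  1 × C: 1 H
  1 × Cl: no H
  1 × N: 2 H
  1 × N (charge +1): no H
  1 × O: 1 H
  1 × O: no H
  Total hydrogens = 21.
Net charge +1.
Molecular formula: C14H21BrClN6O2+

C14H21BrClN6O2+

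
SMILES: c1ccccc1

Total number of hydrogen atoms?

6

Hydrogens are implicit in SMILES; fill each atom to its normal valence:
  6 × C (aromatic): 1 H each → 6
  Total hydrogens = 6.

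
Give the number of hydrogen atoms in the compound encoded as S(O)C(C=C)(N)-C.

9

Hydrogens are implicit in SMILES; fill each atom to its normal valence:
  1 × C: 3 H
  1 × C: 2 H
  1 × C: 1 H
  1 × C: no H
  1 × N: 2 H
  1 × O: 1 H
  1 × S: no H
  Total hydrogens = 9.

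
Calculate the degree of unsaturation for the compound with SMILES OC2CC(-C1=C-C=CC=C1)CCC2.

Molecular formula from the SMILES: C12H16O.
DoU = (2C + 2 + N − H − X)/2 = (2·12 + 2 + 0 − 16 − 0)/2 = 10/2 = 5.
(Structurally: 2 ring(s) + 3 π bond(s) = 5.)

5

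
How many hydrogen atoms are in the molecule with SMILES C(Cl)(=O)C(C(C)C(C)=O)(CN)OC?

Hydrogens are implicit in SMILES; fill each atom to its normal valence:
  3 × C: 3 H each → 9
  3 × C: no H
  3 × O: no H
  1 × C: 2 H
  1 × C: 1 H
  1 × Cl: no H
  1 × N: 2 H
  Total hydrogens = 14.

14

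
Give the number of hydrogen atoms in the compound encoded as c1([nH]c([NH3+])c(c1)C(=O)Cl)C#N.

Hydrogens are implicit in SMILES; fill each atom to its normal valence:
  3 × C (aromatic): no H
  2 × C: no H
  1 × C (aromatic): 1 H
  1 × Cl: no H
  1 × N (charge +1): 3 H
  1 × N (aromatic): 1 H
  1 × N: no H
  1 × O: no H
  Total hydrogens = 5.

5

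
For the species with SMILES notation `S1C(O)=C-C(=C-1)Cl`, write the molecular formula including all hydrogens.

C4H3ClOS

Heavy atoms from the SMILES: 4 C, 1 Cl, 1 O, 1 S.
Implicit hydrogens by atom environment:
  2 × C (aromatic): 1 H each → 2
  2 × C (aromatic): no H
  1 × Cl: no H
  1 × O: 1 H
  1 × S (aromatic): no H
  Total hydrogens = 3.
Molecular formula: C4H3ClOS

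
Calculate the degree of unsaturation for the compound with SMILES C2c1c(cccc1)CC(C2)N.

5

Molecular formula from the SMILES: C10H13N.
DoU = (2C + 2 + N − H − X)/2 = (2·10 + 2 + 1 − 13 − 0)/2 = 10/2 = 5.
(Structurally: 2 ring(s) + 3 π bond(s) = 5.)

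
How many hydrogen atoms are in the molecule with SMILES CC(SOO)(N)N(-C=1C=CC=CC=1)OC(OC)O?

16

Hydrogens are implicit in SMILES; fill each atom to its normal valence:
  5 × C (aromatic): 1 H each → 5
  3 × O: no H
  2 × C: 3 H each → 6
  2 × O: 1 H each → 2
  1 × C: 1 H
  1 × C: no H
  1 × C (aromatic): no H
  1 × N: 2 H
  1 × N: no H
  1 × S: no H
  Total hydrogens = 16.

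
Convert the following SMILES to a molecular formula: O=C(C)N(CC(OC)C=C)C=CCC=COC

Heavy atoms from the SMILES: 13 C, 1 N, 3 O.
Implicit hydrogens by atom environment:
  6 × C: 1 H each → 6
  3 × C: 3 H each → 9
  3 × C: 2 H each → 6
  3 × O: no H
  1 × C: no H
  1 × N: no H
  Total hydrogens = 21.
Molecular formula: C13H21NO3

C13H21NO3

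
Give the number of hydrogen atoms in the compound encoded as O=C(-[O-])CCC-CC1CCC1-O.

15

Hydrogens are implicit in SMILES; fill each atom to its normal valence:
  6 × C: 2 H each → 12
  2 × C: 1 H each → 2
  1 × C: no H
  1 × O: 1 H
  1 × O: no H
  1 × O (charge -1): no H
  Total hydrogens = 15.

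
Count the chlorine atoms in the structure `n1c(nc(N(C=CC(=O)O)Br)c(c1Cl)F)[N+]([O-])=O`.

The symbol for chlorine appears 1 time in the SMILES.

1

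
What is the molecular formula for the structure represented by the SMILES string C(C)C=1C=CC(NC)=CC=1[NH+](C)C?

C11H19N2+

Heavy atoms from the SMILES: 11 C, 2 N.
Implicit hydrogens by atom environment:
  4 × C: 3 H each → 12
  3 × C (aromatic): 1 H each → 3
  3 × C (aromatic): no H
  1 × C: 2 H
  1 × N: 1 H
  1 × N (charge +1): 1 H
  Total hydrogens = 19.
Net charge +1.
Molecular formula: C11H19N2+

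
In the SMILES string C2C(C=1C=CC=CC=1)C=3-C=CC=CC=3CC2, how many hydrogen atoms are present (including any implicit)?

16

Hydrogens are implicit in SMILES; fill each atom to its normal valence:
  9 × C (aromatic): 1 H each → 9
  3 × C: 2 H each → 6
  3 × C (aromatic): no H
  1 × C: 1 H
  Total hydrogens = 16.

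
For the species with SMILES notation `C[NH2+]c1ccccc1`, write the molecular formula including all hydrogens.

C7H10N+

Heavy atoms from the SMILES: 7 C, 1 N.
Implicit hydrogens by atom environment:
  5 × C (aromatic): 1 H each → 5
  1 × C: 3 H
  1 × C (aromatic): no H
  1 × N (charge +1): 2 H
  Total hydrogens = 10.
Net charge +1.
Molecular formula: C7H10N+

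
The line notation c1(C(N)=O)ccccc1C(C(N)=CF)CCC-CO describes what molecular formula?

Heavy atoms from the SMILES: 14 C, 1 F, 2 N, 2 O.
Implicit hydrogens by atom environment:
  4 × C: 2 H each → 8
  4 × C (aromatic): 1 H each → 4
  2 × C: 1 H each → 2
  2 × C: no H
  2 × C (aromatic): no H
  2 × N: 2 H each → 4
  1 × F: no H
  1 × O: 1 H
  1 × O: no H
  Total hydrogens = 19.
Molecular formula: C14H19FN2O2

C14H19FN2O2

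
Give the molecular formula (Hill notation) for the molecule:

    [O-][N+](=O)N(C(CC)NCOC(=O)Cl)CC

C7H14ClN3O4

Heavy atoms from the SMILES: 7 C, 1 Cl, 3 N, 4 O.
Implicit hydrogens by atom environment:
  3 × C: 2 H each → 6
  3 × O: no H
  2 × C: 3 H each → 6
  1 × C: 1 H
  1 × C: no H
  1 × Cl: no H
  1 × N: 1 H
  1 × N: no H
  1 × N (charge +1): no H
  1 × O (charge -1): no H
  Total hydrogens = 14.
Molecular formula: C7H14ClN3O4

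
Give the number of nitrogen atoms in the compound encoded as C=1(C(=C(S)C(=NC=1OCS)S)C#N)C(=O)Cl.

2

The symbol for nitrogen appears 2 times in the SMILES.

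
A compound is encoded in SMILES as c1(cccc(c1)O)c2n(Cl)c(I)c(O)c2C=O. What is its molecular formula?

Heavy atoms from the SMILES: 11 C, 1 Cl, 1 I, 1 N, 3 O.
Implicit hydrogens by atom environment:
  6 × C (aromatic): no H
  4 × C (aromatic): 1 H each → 4
  2 × O: 1 H each → 2
  1 × C: 1 H
  1 × Cl: no H
  1 × I: no H
  1 × N (aromatic): no H
  1 × O: no H
  Total hydrogens = 7.
Molecular formula: C11H7ClINO3

C11H7ClINO3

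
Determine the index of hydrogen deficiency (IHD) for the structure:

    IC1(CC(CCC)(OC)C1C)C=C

2

Molecular formula from the SMILES: C11H19IO.
DoU = (2C + 2 + N − H − X)/2 = (2·11 + 2 + 0 − 19 − 1)/2 = 4/2 = 2.
(Structurally: 1 ring(s) + 1 π bond(s) = 2.)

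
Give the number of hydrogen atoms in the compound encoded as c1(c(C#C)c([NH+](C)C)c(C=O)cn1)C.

13

Hydrogens are implicit in SMILES; fill each atom to its normal valence:
  4 × C (aromatic): no H
  3 × C: 3 H each → 9
  2 × C: 1 H each → 2
  1 × C (aromatic): 1 H
  1 × C: no H
  1 × N (charge +1): 1 H
  1 × N (aromatic): no H
  1 × O: no H
  Total hydrogens = 13.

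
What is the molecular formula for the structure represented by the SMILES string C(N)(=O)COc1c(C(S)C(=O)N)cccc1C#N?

Heavy atoms from the SMILES: 11 C, 3 N, 3 O, 1 S.
Implicit hydrogens by atom environment:
  3 × C (aromatic): 1 H each → 3
  3 × C (aromatic): no H
  3 × C: no H
  3 × O: no H
  2 × N: 2 H each → 4
  1 × C: 2 H
  1 × C: 1 H
  1 × N: no H
  1 × S: 1 H
  Total hydrogens = 11.
Molecular formula: C11H11N3O3S

C11H11N3O3S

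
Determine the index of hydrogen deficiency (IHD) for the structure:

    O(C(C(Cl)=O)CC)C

1

Molecular formula from the SMILES: C5H9ClO2.
DoU = (2C + 2 + N − H − X)/2 = (2·5 + 2 + 0 − 9 − 1)/2 = 2/2 = 1.
(Structurally: 0 ring(s) + 1 π bond(s) = 1.)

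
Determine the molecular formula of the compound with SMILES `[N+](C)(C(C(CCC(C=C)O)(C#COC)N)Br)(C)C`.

C13H24BrN2O2+

Heavy atoms from the SMILES: 1 Br, 13 C, 2 N, 2 O.
Implicit hydrogens by atom environment:
  4 × C: 3 H each → 12
  3 × C: 2 H each → 6
  3 × C: 1 H each → 3
  3 × C: no H
  1 × Br: no H
  1 × N: 2 H
  1 × N (charge +1): no H
  1 × O: 1 H
  1 × O: no H
  Total hydrogens = 24.
Net charge +1.
Molecular formula: C13H24BrN2O2+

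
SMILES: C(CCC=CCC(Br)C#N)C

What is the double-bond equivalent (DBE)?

3

Molecular formula from the SMILES: C9H14BrN.
DoU = (2C + 2 + N − H − X)/2 = (2·9 + 2 + 1 − 14 − 1)/2 = 6/2 = 3.
(Structurally: 0 ring(s) + 3 π bond(s) = 3.)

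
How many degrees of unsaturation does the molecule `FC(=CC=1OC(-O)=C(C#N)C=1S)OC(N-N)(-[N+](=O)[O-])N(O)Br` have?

Molecular formula from the SMILES: C8H7BrFN5O6S.
DoU = (2C + 2 + N − H − X)/2 = (2·8 + 2 + 5 − 7 − 2)/2 = 14/2 = 7.
(Structurally: 1 ring(s) + 6 π bond(s) = 7.)

7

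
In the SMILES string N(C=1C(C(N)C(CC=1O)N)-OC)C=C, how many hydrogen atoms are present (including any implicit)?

17

Hydrogens are implicit in SMILES; fill each atom to its normal valence:
  4 × C: 1 H each → 4
  2 × C: 2 H each → 4
  2 × C: no H
  2 × N: 2 H each → 4
  1 × C: 3 H
  1 × N: 1 H
  1 × O: 1 H
  1 × O: no H
  Total hydrogens = 17.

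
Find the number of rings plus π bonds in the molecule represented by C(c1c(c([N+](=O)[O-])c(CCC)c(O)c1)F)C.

Molecular formula from the SMILES: C11H14FNO3.
DoU = (2C + 2 + N − H − X)/2 = (2·11 + 2 + 1 − 14 − 1)/2 = 10/2 = 5.
(Structurally: 1 ring(s) + 4 π bond(s) = 5.)

5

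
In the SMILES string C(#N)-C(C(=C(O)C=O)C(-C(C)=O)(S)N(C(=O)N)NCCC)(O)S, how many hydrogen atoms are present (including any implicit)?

Hydrogens are implicit in SMILES; fill each atom to its normal valence:
  7 × C: no H
  3 × O: no H
  2 × C: 3 H each → 6
  2 × C: 2 H each → 4
  2 × N: no H
  2 × O: 1 H each → 2
  2 × S: 1 H each → 2
  1 × C: 1 H
  1 × N: 2 H
  1 × N: 1 H
  Total hydrogens = 18.

18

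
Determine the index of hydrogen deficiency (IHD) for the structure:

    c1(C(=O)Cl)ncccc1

Molecular formula from the SMILES: C6H4ClNO.
DoU = (2C + 2 + N − H − X)/2 = (2·6 + 2 + 1 − 4 − 1)/2 = 10/2 = 5.
(Structurally: 1 ring(s) + 4 π bond(s) = 5.)

5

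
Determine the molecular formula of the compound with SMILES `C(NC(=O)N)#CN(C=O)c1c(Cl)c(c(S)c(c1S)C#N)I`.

C11H6ClIN4O2S2

Heavy atoms from the SMILES: 11 C, 1 Cl, 1 I, 4 N, 2 O, 2 S.
Implicit hydrogens by atom environment:
  6 × C (aromatic): no H
  4 × C: no H
  2 × N: no H
  2 × O: no H
  2 × S: 1 H each → 2
  1 × C: 1 H
  1 × Cl: no H
  1 × I: no H
  1 × N: 2 H
  1 × N: 1 H
  Total hydrogens = 6.
Molecular formula: C11H6ClIN4O2S2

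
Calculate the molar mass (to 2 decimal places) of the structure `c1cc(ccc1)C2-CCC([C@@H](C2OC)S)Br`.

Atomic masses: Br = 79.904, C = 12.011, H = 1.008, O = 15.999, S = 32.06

301.24

Molecular formula: C13H17BrOS.
M = 1×79.904 + 13×12.011 + 17×1.008 + 1×15.999 + 1×32.06 = 301.24 g/mol.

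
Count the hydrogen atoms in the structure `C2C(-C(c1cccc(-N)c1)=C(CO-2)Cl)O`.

12

Hydrogens are implicit in SMILES; fill each atom to its normal valence:
  4 × C (aromatic): 1 H each → 4
  2 × C: 2 H each → 4
  2 × C: no H
  2 × C (aromatic): no H
  1 × C: 1 H
  1 × Cl: no H
  1 × N: 2 H
  1 × O: 1 H
  1 × O: no H
  Total hydrogens = 12.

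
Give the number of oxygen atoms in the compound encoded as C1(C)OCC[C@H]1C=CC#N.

The symbol for oxygen appears 1 time in the SMILES.

1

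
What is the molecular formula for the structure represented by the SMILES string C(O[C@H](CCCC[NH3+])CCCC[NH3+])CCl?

Heavy atoms from the SMILES: 11 C, 1 Cl, 2 N, 1 O.
Implicit hydrogens by atom environment:
  10 × C: 2 H each → 20
  2 × N (charge +1): 3 H each → 6
  1 × C: 1 H
  1 × Cl: no H
  1 × O: no H
  Total hydrogens = 27.
Net charge +2.
Molecular formula: [C11H27ClN2O]2+

[C11H27ClN2O]2+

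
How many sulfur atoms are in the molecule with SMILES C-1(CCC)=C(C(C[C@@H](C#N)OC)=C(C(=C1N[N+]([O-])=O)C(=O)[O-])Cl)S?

The symbol for sulfur appears 1 time in the SMILES.

1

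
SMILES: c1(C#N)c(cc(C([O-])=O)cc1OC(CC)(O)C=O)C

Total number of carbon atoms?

13

The symbol for carbon appears 13 times in the SMILES. Lowercase c denotes aromatic carbon and counts toward C.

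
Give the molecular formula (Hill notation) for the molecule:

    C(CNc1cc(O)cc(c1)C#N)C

Heavy atoms from the SMILES: 10 C, 2 N, 1 O.
Implicit hydrogens by atom environment:
  3 × C (aromatic): 1 H each → 3
  3 × C (aromatic): no H
  2 × C: 2 H each → 4
  1 × C: 3 H
  1 × C: no H
  1 × N: 1 H
  1 × N: no H
  1 × O: 1 H
  Total hydrogens = 12.
Molecular formula: C10H12N2O

C10H12N2O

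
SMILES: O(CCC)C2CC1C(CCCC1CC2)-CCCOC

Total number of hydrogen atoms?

Hydrogens are implicit in SMILES; fill each atom to its normal valence:
  11 × C: 2 H each → 22
  4 × C: 1 H each → 4
  2 × C: 3 H each → 6
  2 × O: no H
  Total hydrogens = 32.

32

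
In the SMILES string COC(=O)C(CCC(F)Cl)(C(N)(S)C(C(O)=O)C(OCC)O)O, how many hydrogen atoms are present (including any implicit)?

Hydrogens are implicit in SMILES; fill each atom to its normal valence:
  4 × C: no H
  4 × O: no H
  3 × C: 2 H each → 6
  3 × C: 1 H each → 3
  3 × O: 1 H each → 3
  2 × C: 3 H each → 6
  1 × Cl: no H
  1 × F: no H
  1 × N: 2 H
  1 × S: 1 H
  Total hydrogens = 21.

21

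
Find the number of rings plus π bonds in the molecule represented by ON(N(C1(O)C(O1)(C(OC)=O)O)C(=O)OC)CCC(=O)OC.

4

Molecular formula from the SMILES: C10H16N2O10.
DoU = (2C + 2 + N − H − X)/2 = (2·10 + 2 + 2 − 16 − 0)/2 = 8/2 = 4.
(Structurally: 1 ring(s) + 3 π bond(s) = 4.)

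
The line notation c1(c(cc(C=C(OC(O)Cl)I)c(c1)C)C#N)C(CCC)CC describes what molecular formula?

C17H21ClINO2

Heavy atoms from the SMILES: 17 C, 1 Cl, 1 I, 1 N, 2 O.
Implicit hydrogens by atom environment:
  4 × C (aromatic): no H
  3 × C: 3 H each → 9
  3 × C: 2 H each → 6
  3 × C: 1 H each → 3
  2 × C (aromatic): 1 H each → 2
  2 × C: no H
  1 × Cl: no H
  1 × I: no H
  1 × N: no H
  1 × O: 1 H
  1 × O: no H
  Total hydrogens = 21.
Molecular formula: C17H21ClINO2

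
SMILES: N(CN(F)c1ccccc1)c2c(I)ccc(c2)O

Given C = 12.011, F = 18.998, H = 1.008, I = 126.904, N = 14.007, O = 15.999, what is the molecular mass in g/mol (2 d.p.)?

Molecular formula: C13H12FIN2O.
M = 13×12.011 + 1×18.998 + 12×1.008 + 1×126.904 + 2×14.007 + 1×15.999 = 358.15 g/mol.

358.15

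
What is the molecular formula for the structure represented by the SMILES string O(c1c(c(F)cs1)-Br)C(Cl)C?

C6H5BrClFOS

Heavy atoms from the SMILES: 1 Br, 6 C, 1 Cl, 1 F, 1 O, 1 S.
Implicit hydrogens by atom environment:
  3 × C (aromatic): no H
  1 × Br: no H
  1 × C: 3 H
  1 × C (aromatic): 1 H
  1 × C: 1 H
  1 × Cl: no H
  1 × F: no H
  1 × O: no H
  1 × S (aromatic): no H
  Total hydrogens = 5.
Molecular formula: C6H5BrClFOS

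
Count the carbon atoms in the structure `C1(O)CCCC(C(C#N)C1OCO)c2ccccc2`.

The symbol for carbon appears 15 times in the SMILES. Lowercase c denotes aromatic carbon and counts toward C.

15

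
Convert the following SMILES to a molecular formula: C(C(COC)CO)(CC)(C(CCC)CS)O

Heavy atoms from the SMILES: 12 C, 3 O, 1 S.
Implicit hydrogens by atom environment:
  6 × C: 2 H each → 12
  3 × C: 3 H each → 9
  2 × C: 1 H each → 2
  2 × O: 1 H each → 2
  1 × C: no H
  1 × O: no H
  1 × S: 1 H
  Total hydrogens = 26.
Molecular formula: C12H26O3S

C12H26O3S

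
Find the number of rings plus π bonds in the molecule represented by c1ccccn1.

Molecular formula from the SMILES: C5H5N.
DoU = (2C + 2 + N − H − X)/2 = (2·5 + 2 + 1 − 5 − 0)/2 = 8/2 = 4.
(Structurally: 1 ring(s) + 3 π bond(s) = 4.)

4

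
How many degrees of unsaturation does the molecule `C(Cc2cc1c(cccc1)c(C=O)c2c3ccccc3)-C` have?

12

Molecular formula from the SMILES: C20H18O.
DoU = (2C + 2 + N − H − X)/2 = (2·20 + 2 + 0 − 18 − 0)/2 = 24/2 = 12.
(Structurally: 3 ring(s) + 9 π bond(s) = 12.)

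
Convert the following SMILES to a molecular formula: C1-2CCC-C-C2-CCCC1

C10H18

Heavy atoms from the SMILES: 10 C.
Implicit hydrogens by atom environment:
  8 × C: 2 H each → 16
  2 × C: 1 H each → 2
  Total hydrogens = 18.
Molecular formula: C10H18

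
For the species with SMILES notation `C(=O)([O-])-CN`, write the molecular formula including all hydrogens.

Heavy atoms from the SMILES: 2 C, 1 N, 2 O.
Implicit hydrogens by atom environment:
  1 × C: 2 H
  1 × C: no H
  1 × N: 2 H
  1 × O: no H
  1 × O (charge -1): no H
  Total hydrogens = 4.
Net charge -1.
Molecular formula: C2H4NO2-

C2H4NO2-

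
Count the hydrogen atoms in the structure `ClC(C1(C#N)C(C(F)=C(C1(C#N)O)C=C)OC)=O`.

Hydrogens are implicit in SMILES; fill each atom to its normal valence:
  7 × C: no H
  2 × C: 1 H each → 2
  2 × N: no H
  2 × O: no H
  1 × C: 3 H
  1 × C: 2 H
  1 × Cl: no H
  1 × F: no H
  1 × O: 1 H
  Total hydrogens = 8.

8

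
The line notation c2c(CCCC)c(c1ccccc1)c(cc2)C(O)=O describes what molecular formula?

Heavy atoms from the SMILES: 17 C, 2 O.
Implicit hydrogens by atom environment:
  8 × C (aromatic): 1 H each → 8
  4 × C (aromatic): no H
  3 × C: 2 H each → 6
  1 × C: 3 H
  1 × C: no H
  1 × O: 1 H
  1 × O: no H
  Total hydrogens = 18.
Molecular formula: C17H18O2

C17H18O2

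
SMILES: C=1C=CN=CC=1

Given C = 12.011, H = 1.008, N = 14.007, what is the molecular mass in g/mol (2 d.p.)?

79.10

Molecular formula: C5H5N.
M = 5×12.011 + 5×1.008 + 1×14.007 = 79.10 g/mol.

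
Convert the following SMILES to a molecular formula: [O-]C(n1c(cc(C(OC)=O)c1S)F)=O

Heavy atoms from the SMILES: 7 C, 1 F, 1 N, 4 O, 1 S.
Implicit hydrogens by atom environment:
  3 × C (aromatic): no H
  3 × O: no H
  2 × C: no H
  1 × C: 3 H
  1 × C (aromatic): 1 H
  1 × F: no H
  1 × N (aromatic): no H
  1 × O (charge -1): no H
  1 × S: 1 H
  Total hydrogens = 5.
Net charge -1.
Molecular formula: C7H5FNO4S-

C7H5FNO4S-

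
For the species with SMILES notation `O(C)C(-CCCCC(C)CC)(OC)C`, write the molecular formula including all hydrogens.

C12H26O2

Heavy atoms from the SMILES: 12 C, 2 O.
Implicit hydrogens by atom environment:
  5 × C: 3 H each → 15
  5 × C: 2 H each → 10
  2 × O: no H
  1 × C: 1 H
  1 × C: no H
  Total hydrogens = 26.
Molecular formula: C12H26O2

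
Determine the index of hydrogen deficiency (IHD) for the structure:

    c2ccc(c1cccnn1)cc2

Molecular formula from the SMILES: C10H8N2.
DoU = (2C + 2 + N − H − X)/2 = (2·10 + 2 + 2 − 8 − 0)/2 = 16/2 = 8.
(Structurally: 2 ring(s) + 6 π bond(s) = 8.)

8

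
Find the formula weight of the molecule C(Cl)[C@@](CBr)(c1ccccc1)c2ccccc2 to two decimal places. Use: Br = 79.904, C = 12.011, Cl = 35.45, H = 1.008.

Molecular formula: C15H14BrCl.
M = 1×79.904 + 15×12.011 + 1×35.45 + 14×1.008 = 309.63 g/mol.

309.63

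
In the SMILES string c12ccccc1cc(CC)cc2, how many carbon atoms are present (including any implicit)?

The symbol for carbon appears 12 times in the SMILES. Lowercase c denotes aromatic carbon and counts toward C.

12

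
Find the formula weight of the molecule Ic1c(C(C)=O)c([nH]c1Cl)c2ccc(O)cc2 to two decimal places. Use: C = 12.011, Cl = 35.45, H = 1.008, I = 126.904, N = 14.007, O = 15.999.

Molecular formula: C12H9ClINO2.
M = 12×12.011 + 1×35.45 + 9×1.008 + 1×126.904 + 1×14.007 + 2×15.999 = 361.56 g/mol.

361.56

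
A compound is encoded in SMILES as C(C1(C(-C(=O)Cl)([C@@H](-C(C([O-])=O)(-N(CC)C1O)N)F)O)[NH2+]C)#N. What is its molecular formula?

Heavy atoms from the SMILES: 11 C, 1 Cl, 1 F, 4 N, 5 O.
Implicit hydrogens by atom environment:
  6 × C: no H
  2 × C: 3 H each → 6
  2 × C: 1 H each → 2
  2 × N: no H
  2 × O: 1 H each → 2
  2 × O: no H
  1 × C: 2 H
  1 × Cl: no H
  1 × F: no H
  1 × N (charge +1): 2 H
  1 × N: 2 H
  1 × O (charge -1): no H
  Total hydrogens = 16.
Molecular formula: C11H16ClFN4O5

C11H16ClFN4O5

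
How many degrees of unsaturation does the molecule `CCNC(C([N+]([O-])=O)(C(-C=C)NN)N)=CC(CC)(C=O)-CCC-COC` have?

Molecular formula from the SMILES: C17H33N5O4.
DoU = (2C + 2 + N − H − X)/2 = (2·17 + 2 + 5 − 33 − 0)/2 = 8/2 = 4.
(Structurally: 0 ring(s) + 4 π bond(s) = 4.)

4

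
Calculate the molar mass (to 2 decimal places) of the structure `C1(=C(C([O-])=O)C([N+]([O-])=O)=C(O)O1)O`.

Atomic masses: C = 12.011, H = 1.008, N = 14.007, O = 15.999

188.07

Molecular formula: C5H2NO7-.
M = 5×12.011 + 2×1.008 + 1×14.007 + 7×15.999 = 188.07 g/mol.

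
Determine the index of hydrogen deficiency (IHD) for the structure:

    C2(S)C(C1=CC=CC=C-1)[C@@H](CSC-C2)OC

Molecular formula from the SMILES: C13H18OS2.
DoU = (2C + 2 + N − H − X)/2 = (2·13 + 2 + 0 − 18 − 0)/2 = 10/2 = 5.
(Structurally: 2 ring(s) + 3 π bond(s) = 5.)

5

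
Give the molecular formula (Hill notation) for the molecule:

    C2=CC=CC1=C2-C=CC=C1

Heavy atoms from the SMILES: 10 C.
Implicit hydrogens by atom environment:
  8 × C (aromatic): 1 H each → 8
  2 × C (aromatic): no H
  Total hydrogens = 8.
Molecular formula: C10H8

C10H8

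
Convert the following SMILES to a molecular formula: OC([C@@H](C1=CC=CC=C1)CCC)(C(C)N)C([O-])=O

C14H20NO3-

Heavy atoms from the SMILES: 14 C, 1 N, 3 O.
Implicit hydrogens by atom environment:
  5 × C (aromatic): 1 H each → 5
  2 × C: 3 H each → 6
  2 × C: 2 H each → 4
  2 × C: 1 H each → 2
  2 × C: no H
  1 × C (aromatic): no H
  1 × N: 2 H
  1 × O: 1 H
  1 × O: no H
  1 × O (charge -1): no H
  Total hydrogens = 20.
Net charge -1.
Molecular formula: C14H20NO3-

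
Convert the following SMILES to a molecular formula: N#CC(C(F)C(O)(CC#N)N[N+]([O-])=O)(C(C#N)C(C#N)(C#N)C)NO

Heavy atoms from the SMILES: 12 C, 1 F, 8 N, 4 O.
Implicit hydrogens by atom environment:
  8 × C: no H
  5 × N: no H
  2 × C: 1 H each → 2
  2 × N: 1 H each → 2
  2 × O: 1 H each → 2
  1 × C: 3 H
  1 × C: 2 H
  1 × F: no H
  1 × N (charge +1): no H
  1 × O: no H
  1 × O (charge -1): no H
  Total hydrogens = 11.
Molecular formula: C12H11FN8O4

C12H11FN8O4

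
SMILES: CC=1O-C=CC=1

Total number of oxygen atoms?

1

The symbol for oxygen appears 1 time in the SMILES.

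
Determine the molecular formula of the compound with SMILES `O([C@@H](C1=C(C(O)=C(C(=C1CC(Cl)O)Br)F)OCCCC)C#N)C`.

Heavy atoms from the SMILES: 1 Br, 15 C, 1 Cl, 1 F, 1 N, 4 O.
Implicit hydrogens by atom environment:
  6 × C (aromatic): no H
  4 × C: 2 H each → 8
  2 × C: 3 H each → 6
  2 × C: 1 H each → 2
  2 × O: 1 H each → 2
  2 × O: no H
  1 × Br: no H
  1 × C: no H
  1 × Cl: no H
  1 × F: no H
  1 × N: no H
  Total hydrogens = 18.
Molecular formula: C15H18BrClFNO4

C15H18BrClFNO4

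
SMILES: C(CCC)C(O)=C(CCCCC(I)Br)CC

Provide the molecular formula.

C13H24BrIO

Heavy atoms from the SMILES: 1 Br, 13 C, 1 I, 1 O.
Implicit hydrogens by atom environment:
  8 × C: 2 H each → 16
  2 × C: 3 H each → 6
  2 × C: no H
  1 × Br: no H
  1 × C: 1 H
  1 × I: no H
  1 × O: 1 H
  Total hydrogens = 24.
Molecular formula: C13H24BrIO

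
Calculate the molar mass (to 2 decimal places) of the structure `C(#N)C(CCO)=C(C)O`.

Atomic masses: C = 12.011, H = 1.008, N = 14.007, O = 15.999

127.14

Molecular formula: C6H9NO2.
M = 6×12.011 + 9×1.008 + 1×14.007 + 2×15.999 = 127.14 g/mol.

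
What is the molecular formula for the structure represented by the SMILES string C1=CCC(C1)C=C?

Heavy atoms from the SMILES: 7 C.
Implicit hydrogens by atom environment:
  4 × C: 1 H each → 4
  3 × C: 2 H each → 6
  Total hydrogens = 10.
Molecular formula: C7H10

C7H10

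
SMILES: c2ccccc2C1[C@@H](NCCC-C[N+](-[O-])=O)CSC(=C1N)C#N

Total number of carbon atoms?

The symbol for carbon appears 16 times in the SMILES. Lowercase c denotes aromatic carbon and counts toward C.

16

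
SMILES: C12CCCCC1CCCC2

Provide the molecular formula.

C10H18

Heavy atoms from the SMILES: 10 C.
Implicit hydrogens by atom environment:
  8 × C: 2 H each → 16
  2 × C: 1 H each → 2
  Total hydrogens = 18.
Molecular formula: C10H18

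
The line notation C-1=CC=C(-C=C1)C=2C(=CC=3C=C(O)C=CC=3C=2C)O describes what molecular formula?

Heavy atoms from the SMILES: 17 C, 2 O.
Implicit hydrogens by atom environment:
  9 × C (aromatic): 1 H each → 9
  7 × C (aromatic): no H
  2 × O: 1 H each → 2
  1 × C: 3 H
  Total hydrogens = 14.
Molecular formula: C17H14O2

C17H14O2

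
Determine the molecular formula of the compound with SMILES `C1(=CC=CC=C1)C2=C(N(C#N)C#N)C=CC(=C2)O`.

Heavy atoms from the SMILES: 14 C, 3 N, 1 O.
Implicit hydrogens by atom environment:
  8 × C (aromatic): 1 H each → 8
  4 × C (aromatic): no H
  3 × N: no H
  2 × C: no H
  1 × O: 1 H
  Total hydrogens = 9.
Molecular formula: C14H9N3O

C14H9N3O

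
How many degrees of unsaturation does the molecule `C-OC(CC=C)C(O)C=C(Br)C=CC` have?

Molecular formula from the SMILES: C11H17BrO2.
DoU = (2C + 2 + N − H − X)/2 = (2·11 + 2 + 0 − 17 − 1)/2 = 6/2 = 3.
(Structurally: 0 ring(s) + 3 π bond(s) = 3.)

3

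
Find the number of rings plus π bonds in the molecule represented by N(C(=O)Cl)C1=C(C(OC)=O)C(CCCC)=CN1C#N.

Molecular formula from the SMILES: C12H14ClN3O3.
DoU = (2C + 2 + N − H − X)/2 = (2·12 + 2 + 3 − 14 − 1)/2 = 14/2 = 7.
(Structurally: 1 ring(s) + 6 π bond(s) = 7.)

7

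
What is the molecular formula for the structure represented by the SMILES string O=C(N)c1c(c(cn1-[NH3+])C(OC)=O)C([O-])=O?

Heavy atoms from the SMILES: 8 C, 3 N, 5 O.
Implicit hydrogens by atom environment:
  4 × O: no H
  3 × C (aromatic): no H
  3 × C: no H
  1 × C: 3 H
  1 × C (aromatic): 1 H
  1 × N (charge +1): 3 H
  1 × N: 2 H
  1 × N (aromatic): no H
  1 × O (charge -1): no H
  Total hydrogens = 9.
Molecular formula: C8H9N3O5

C8H9N3O5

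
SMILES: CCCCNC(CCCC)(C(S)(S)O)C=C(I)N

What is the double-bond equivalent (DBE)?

1

Molecular formula from the SMILES: C12H25IN2OS2.
DoU = (2C + 2 + N − H − X)/2 = (2·12 + 2 + 2 − 25 − 1)/2 = 2/2 = 1.
(Structurally: 0 ring(s) + 1 π bond(s) = 1.)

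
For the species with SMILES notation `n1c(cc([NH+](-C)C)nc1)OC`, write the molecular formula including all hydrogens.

Heavy atoms from the SMILES: 7 C, 3 N, 1 O.
Implicit hydrogens by atom environment:
  3 × C: 3 H each → 9
  2 × C (aromatic): 1 H each → 2
  2 × C (aromatic): no H
  2 × N (aromatic): no H
  1 × N (charge +1): 1 H
  1 × O: no H
  Total hydrogens = 12.
Net charge +1.
Molecular formula: C7H12N3O+

C7H12N3O+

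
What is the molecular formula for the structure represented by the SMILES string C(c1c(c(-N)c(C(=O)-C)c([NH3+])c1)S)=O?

Heavy atoms from the SMILES: 9 C, 2 N, 2 O, 1 S.
Implicit hydrogens by atom environment:
  5 × C (aromatic): no H
  2 × O: no H
  1 × C: 3 H
  1 × C (aromatic): 1 H
  1 × C: 1 H
  1 × C: no H
  1 × N (charge +1): 3 H
  1 × N: 2 H
  1 × S: 1 H
  Total hydrogens = 11.
Net charge +1.
Molecular formula: C9H11N2O2S+

C9H11N2O2S+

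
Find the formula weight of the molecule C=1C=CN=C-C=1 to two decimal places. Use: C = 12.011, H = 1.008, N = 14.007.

Molecular formula: C5H5N.
M = 5×12.011 + 5×1.008 + 1×14.007 = 79.10 g/mol.

79.10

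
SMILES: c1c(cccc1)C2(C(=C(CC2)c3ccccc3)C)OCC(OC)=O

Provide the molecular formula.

Heavy atoms from the SMILES: 21 C, 3 O.
Implicit hydrogens by atom environment:
  10 × C (aromatic): 1 H each → 10
  4 × C: no H
  3 × C: 2 H each → 6
  3 × O: no H
  2 × C: 3 H each → 6
  2 × C (aromatic): no H
  Total hydrogens = 22.
Molecular formula: C21H22O3

C21H22O3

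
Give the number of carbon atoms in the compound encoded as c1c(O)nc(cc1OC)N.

The symbol for carbon appears 6 times in the SMILES. Lowercase c denotes aromatic carbon and counts toward C.

6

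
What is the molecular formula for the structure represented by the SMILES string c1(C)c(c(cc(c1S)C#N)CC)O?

C10H11NOS

Heavy atoms from the SMILES: 10 C, 1 N, 1 O, 1 S.
Implicit hydrogens by atom environment:
  5 × C (aromatic): no H
  2 × C: 3 H each → 6
  1 × C: 2 H
  1 × C (aromatic): 1 H
  1 × C: no H
  1 × N: no H
  1 × O: 1 H
  1 × S: 1 H
  Total hydrogens = 11.
Molecular formula: C10H11NOS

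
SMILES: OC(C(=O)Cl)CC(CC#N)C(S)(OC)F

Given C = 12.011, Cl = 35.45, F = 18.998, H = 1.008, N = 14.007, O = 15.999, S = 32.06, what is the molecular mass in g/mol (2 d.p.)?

Molecular formula: C8H11ClFNO3S.
M = 8×12.011 + 1×35.45 + 1×18.998 + 11×1.008 + 1×14.007 + 3×15.999 + 1×32.06 = 255.69 g/mol.

255.69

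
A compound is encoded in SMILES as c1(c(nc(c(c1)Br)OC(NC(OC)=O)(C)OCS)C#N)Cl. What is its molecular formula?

Heavy atoms from the SMILES: 1 Br, 11 C, 1 Cl, 3 N, 4 O, 1 S.
Implicit hydrogens by atom environment:
  4 × C (aromatic): no H
  4 × O: no H
  3 × C: no H
  2 × C: 3 H each → 6
  1 × Br: no H
  1 × C: 2 H
  1 × C (aromatic): 1 H
  1 × Cl: no H
  1 × N: 1 H
  1 × N (aromatic): no H
  1 × N: no H
  1 × S: 1 H
  Total hydrogens = 11.
Molecular formula: C11H11BrClN3O4S

C11H11BrClN3O4S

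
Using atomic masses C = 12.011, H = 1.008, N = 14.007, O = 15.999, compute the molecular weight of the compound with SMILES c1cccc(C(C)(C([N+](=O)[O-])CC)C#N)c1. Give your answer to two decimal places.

218.26

Molecular formula: C12H14N2O2.
M = 12×12.011 + 14×1.008 + 2×14.007 + 2×15.999 = 218.26 g/mol.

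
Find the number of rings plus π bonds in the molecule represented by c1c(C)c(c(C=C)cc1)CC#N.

7

Molecular formula from the SMILES: C11H11N.
DoU = (2C + 2 + N − H − X)/2 = (2·11 + 2 + 1 − 11 − 0)/2 = 14/2 = 7.
(Structurally: 1 ring(s) + 6 π bond(s) = 7.)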